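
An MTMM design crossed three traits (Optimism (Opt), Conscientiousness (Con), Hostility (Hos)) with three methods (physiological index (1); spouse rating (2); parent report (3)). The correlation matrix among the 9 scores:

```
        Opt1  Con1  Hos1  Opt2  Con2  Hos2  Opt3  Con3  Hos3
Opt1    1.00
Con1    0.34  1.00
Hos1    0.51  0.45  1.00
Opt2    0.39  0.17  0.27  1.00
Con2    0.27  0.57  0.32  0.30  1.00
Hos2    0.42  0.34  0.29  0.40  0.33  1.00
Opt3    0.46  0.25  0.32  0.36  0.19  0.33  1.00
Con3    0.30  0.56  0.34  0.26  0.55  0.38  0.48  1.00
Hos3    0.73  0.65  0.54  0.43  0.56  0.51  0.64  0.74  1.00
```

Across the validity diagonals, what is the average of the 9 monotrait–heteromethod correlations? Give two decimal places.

0.47

Convergent values: 0.39, 0.46, 0.36, 0.57, 0.56, 0.55, 0.29, 0.54, 0.51; mean = 4.23/9 = 0.47.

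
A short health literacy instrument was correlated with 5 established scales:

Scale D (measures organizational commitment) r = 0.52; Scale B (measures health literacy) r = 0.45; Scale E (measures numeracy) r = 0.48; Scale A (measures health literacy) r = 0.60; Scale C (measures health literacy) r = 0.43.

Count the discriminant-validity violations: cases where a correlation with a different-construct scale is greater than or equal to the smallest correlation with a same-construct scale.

2

Convergent (same construct = health literacy): Scale B, Scale A, Scale C.
Smallest convergent = 0.43. Discriminant values: 0.52, 0.48; count ≥ 0.43 → 2.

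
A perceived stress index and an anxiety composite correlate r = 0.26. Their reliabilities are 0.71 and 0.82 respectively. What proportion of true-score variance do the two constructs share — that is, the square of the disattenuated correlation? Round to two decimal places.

0.12

Disattenuated r = 0.26 / √(0.71 × 0.82) = 0.26 / 0.7630 = 0.3408.
Shared true-score variance = 0.3408² = 0.1161 ≈ 0.12.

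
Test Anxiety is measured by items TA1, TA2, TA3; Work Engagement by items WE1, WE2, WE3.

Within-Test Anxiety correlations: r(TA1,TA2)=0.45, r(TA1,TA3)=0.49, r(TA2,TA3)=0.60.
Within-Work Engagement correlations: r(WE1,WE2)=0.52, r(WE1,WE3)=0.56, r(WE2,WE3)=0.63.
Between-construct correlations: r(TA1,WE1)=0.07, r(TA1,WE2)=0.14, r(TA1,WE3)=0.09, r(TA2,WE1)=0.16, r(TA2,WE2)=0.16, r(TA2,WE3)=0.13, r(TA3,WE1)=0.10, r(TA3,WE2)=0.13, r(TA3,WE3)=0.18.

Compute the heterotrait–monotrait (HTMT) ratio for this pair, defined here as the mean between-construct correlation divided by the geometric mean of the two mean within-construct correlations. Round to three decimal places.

0.238

Mean between = 1.16/9 = 0.1289.
Mean within-TA = 1.54/3 = 0.5133; mean within-WE = 1.71/3 = 0.5700.
Geometric mean = √(0.5133 × 0.5700) = 0.5409.
HTMT = 0.1289 / 0.5409 = 0.238.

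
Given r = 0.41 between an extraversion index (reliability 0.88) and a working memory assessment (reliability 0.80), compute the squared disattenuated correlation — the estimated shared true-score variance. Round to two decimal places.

Disattenuated r = 0.41 / √(0.88 × 0.80) = 0.41 / 0.8390 = 0.4887.
Shared true-score variance = 0.4887² = 0.2388 ≈ 0.24.

0.24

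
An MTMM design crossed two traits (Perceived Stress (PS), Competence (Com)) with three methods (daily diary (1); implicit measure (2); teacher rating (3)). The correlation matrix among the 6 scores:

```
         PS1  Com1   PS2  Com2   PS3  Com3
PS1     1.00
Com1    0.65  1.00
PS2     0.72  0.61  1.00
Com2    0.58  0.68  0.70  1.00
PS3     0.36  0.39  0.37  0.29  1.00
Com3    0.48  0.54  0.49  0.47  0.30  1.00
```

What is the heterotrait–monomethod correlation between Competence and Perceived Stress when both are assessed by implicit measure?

Different traits, same method: r(Com2, PS2) = 0.70.

0.70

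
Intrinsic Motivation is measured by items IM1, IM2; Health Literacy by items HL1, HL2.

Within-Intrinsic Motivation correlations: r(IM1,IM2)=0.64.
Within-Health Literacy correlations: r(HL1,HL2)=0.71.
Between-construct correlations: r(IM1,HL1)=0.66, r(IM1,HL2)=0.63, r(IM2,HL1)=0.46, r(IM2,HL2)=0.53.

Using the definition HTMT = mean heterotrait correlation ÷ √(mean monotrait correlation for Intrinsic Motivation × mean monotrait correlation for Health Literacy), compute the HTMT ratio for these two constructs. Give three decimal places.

Between-construct mean = 2.28/4 = 0.5700.
Mean within-IM = 0.64/1 = 0.6400; mean within-HL = 0.71/1 = 0.7100.
Geometric mean = √(0.6400 × 0.7100) = 0.6741.
HTMT = 0.5700 / 0.6741 = 0.846.

0.846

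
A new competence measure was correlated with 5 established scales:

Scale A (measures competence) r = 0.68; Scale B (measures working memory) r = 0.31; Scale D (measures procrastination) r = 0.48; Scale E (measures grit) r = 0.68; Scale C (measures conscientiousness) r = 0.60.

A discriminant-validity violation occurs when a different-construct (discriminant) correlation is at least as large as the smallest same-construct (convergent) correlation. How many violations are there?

1

Convergent (same construct = competence): Scale A.
Smallest convergent = 0.68. Discriminant values: 0.31, 0.48, 0.68, 0.60; count ≥ 0.68 → 1.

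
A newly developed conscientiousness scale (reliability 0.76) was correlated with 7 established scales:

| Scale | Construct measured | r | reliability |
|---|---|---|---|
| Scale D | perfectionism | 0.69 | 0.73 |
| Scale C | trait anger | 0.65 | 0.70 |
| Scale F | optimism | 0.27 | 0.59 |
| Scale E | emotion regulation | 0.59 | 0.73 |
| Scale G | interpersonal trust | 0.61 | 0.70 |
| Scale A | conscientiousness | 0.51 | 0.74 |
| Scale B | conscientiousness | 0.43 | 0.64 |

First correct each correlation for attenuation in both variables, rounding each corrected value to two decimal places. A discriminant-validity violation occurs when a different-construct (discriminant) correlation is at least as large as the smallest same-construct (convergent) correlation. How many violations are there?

4

Disattenuated r (r / √(r_scale · r_new)):
  Scale D (disc): 0.69 / √(0.73·0.76) = 0.93
  Scale C (disc): 0.65 / √(0.70·0.76) = 0.89
  Scale F (disc): 0.27 / √(0.59·0.76) = 0.40
  Scale E (disc): 0.59 / √(0.73·0.76) = 0.79
  Scale G (disc): 0.61 / √(0.70·0.76) = 0.84
  Scale A (conv): 0.51 / √(0.74·0.76) = 0.68
  Scale B (conv): 0.43 / √(0.64·0.76) = 0.62
Smallest convergent = 0.62. Discriminant values: 0.93, 0.89, 0.40, 0.79, 0.84; count ≥ 0.62 → 4.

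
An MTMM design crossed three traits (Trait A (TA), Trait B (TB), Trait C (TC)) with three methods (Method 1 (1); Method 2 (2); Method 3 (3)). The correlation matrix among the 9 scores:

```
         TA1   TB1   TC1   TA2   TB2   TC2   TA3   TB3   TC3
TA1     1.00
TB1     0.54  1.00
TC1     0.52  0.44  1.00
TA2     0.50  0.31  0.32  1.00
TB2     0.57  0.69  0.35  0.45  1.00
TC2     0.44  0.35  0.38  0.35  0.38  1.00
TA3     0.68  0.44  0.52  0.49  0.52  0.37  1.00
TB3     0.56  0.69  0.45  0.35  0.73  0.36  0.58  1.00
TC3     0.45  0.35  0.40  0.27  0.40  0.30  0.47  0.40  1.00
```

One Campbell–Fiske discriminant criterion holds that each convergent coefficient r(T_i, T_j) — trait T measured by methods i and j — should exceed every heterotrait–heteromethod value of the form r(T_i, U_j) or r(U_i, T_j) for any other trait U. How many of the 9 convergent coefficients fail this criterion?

5

Convergent coefficients and their comparison sets:
TA (methods 1·2): 0.50 vs {0.57, 0.31, 0.44, 0.32} → fail.
TA (methods 1·3): 0.68 vs {0.56, 0.44, 0.45, 0.52} → pass.
TA (methods 2·3): 0.49 vs {0.35, 0.52, 0.27, 0.37} → fail.
TB (methods 1·2): 0.69 vs {0.31, 0.57, 0.35, 0.35} → pass.
TB (methods 1·3): 0.69 vs {0.44, 0.56, 0.35, 0.45} → pass.
TB (methods 2·3): 0.73 vs {0.52, 0.35, 0.40, 0.36} → pass.
TC (methods 1·2): 0.38 vs {0.32, 0.44, 0.35, 0.35} → fail.
TC (methods 1·3): 0.40 vs {0.52, 0.45, 0.45, 0.35} → fail.
TC (methods 2·3): 0.30 vs {0.37, 0.27, 0.36, 0.40} → fail.
5 of 9 fail.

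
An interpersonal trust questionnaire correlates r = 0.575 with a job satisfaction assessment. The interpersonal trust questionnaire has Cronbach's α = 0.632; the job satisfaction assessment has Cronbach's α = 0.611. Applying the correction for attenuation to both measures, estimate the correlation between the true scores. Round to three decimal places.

0.925

r_true = r_obs / √(r_xx · r_yy) = 0.575 / √(0.632 × 0.611) = 0.575 / √0.386152 = 0.575 / 0.6214 ≈ 0.925.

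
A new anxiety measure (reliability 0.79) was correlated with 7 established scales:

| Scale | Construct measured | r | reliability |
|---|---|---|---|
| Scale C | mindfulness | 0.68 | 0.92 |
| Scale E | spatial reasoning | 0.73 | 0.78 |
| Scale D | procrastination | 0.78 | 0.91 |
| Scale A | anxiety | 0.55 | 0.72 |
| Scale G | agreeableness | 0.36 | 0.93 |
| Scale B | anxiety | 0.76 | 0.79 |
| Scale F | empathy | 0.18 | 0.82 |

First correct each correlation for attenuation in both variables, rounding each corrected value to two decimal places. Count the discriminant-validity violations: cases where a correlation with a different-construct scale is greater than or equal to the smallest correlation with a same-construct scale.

Disattenuated r (r / √(r_scale · r_new)):
  Scale C (disc): 0.68 / √(0.92·0.79) = 0.80
  Scale E (disc): 0.73 / √(0.78·0.79) = 0.93
  Scale D (disc): 0.78 / √(0.91·0.79) = 0.92
  Scale A (conv): 0.55 / √(0.72·0.79) = 0.73
  Scale G (disc): 0.36 / √(0.93·0.79) = 0.42
  Scale B (conv): 0.76 / √(0.79·0.79) = 0.96
  Scale F (disc): 0.18 / √(0.82·0.79) = 0.22
Smallest convergent = 0.73. Discriminant values: 0.80, 0.93, 0.92, 0.42, 0.22; count ≥ 0.73 → 3.

3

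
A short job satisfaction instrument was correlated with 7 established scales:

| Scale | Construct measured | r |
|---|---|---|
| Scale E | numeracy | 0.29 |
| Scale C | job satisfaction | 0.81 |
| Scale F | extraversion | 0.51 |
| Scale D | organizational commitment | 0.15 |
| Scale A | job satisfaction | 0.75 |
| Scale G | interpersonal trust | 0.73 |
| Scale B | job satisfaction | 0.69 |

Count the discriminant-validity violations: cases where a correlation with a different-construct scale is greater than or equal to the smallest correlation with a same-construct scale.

1

Convergent (same construct = job satisfaction): Scale C, Scale A, Scale B.
Smallest convergent = 0.69. Discriminant values: 0.29, 0.51, 0.15, 0.73; count ≥ 0.69 → 1.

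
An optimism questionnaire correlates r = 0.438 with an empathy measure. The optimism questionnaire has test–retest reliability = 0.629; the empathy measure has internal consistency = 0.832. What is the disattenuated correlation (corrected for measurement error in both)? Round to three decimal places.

r_true = r_obs / √(r_xx · r_yy) = 0.438 / √(0.629 × 0.832) = 0.438 / √0.523328 = 0.438 / 0.7234 ≈ 0.605.

0.605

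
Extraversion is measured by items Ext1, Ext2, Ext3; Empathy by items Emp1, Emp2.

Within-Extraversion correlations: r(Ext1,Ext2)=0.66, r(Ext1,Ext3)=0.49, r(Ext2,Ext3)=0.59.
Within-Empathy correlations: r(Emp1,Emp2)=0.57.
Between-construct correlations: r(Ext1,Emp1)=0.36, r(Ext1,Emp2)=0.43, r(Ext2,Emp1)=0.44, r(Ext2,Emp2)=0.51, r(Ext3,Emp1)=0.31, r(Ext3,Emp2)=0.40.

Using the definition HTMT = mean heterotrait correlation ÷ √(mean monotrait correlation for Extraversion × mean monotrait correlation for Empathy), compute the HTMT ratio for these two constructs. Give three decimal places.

Mean heterotrait r = 2.45/6 = 0.4083.
Mean within-Ext = 1.74/3 = 0.5800; mean within-Emp = 0.57/1 = 0.5700.
Geometric mean = √(0.5800 × 0.5700) = 0.5750.
HTMT = 0.4083 / 0.5750 = 0.710.

0.710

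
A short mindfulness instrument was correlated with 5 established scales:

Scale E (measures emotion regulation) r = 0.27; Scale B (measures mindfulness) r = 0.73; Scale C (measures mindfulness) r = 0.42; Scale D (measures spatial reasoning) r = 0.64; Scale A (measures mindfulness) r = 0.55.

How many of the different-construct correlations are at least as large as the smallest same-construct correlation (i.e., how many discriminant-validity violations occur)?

Convergent (same construct = mindfulness): Scale B, Scale C, Scale A.
Smallest convergent = 0.42. Discriminant values: 0.27, 0.64; count ≥ 0.42 → 1.

1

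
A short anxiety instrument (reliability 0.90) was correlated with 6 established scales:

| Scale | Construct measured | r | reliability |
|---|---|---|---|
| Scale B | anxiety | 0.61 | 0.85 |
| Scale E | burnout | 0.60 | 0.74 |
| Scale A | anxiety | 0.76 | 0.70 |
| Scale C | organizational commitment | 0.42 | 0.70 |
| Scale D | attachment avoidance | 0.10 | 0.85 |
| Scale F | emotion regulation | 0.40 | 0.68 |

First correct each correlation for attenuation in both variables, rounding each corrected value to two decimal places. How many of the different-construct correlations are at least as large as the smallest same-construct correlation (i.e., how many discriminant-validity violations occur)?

Disattenuated r (r / √(r_scale · r_new)):
  Scale B (conv): 0.61 / √(0.85·0.90) = 0.70
  Scale E (disc): 0.60 / √(0.74·0.90) = 0.74
  Scale A (conv): 0.76 / √(0.70·0.90) = 0.96
  Scale C (disc): 0.42 / √(0.70·0.90) = 0.53
  Scale D (disc): 0.10 / √(0.85·0.90) = 0.11
  Scale F (disc): 0.40 / √(0.68·0.90) = 0.51
Smallest convergent = 0.70. Discriminant values: 0.74, 0.53, 0.11, 0.51; count ≥ 0.70 → 1.

1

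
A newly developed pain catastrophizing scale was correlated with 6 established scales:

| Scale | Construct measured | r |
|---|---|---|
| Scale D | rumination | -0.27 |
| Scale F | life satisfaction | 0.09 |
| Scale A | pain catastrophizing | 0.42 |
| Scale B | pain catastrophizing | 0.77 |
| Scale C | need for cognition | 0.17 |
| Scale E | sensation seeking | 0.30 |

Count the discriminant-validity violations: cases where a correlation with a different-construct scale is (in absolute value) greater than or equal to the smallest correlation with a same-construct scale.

Convergent (same construct = pain catastrophizing): Scale A, Scale B.
Smallest convergent = 0.42. Discriminant |r|: 0.27, 0.09, 0.17, 0.30; count ≥ 0.42 → 0.

0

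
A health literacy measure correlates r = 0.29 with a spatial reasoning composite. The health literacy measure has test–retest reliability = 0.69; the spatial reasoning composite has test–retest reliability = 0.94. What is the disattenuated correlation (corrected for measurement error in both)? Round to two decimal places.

r_true = r_obs / √(r_xx · r_yy) = 0.29 / √(0.69 × 0.94) = 0.29 / √0.6486 = 0.29 / 0.8054 ≈ 0.36.

0.36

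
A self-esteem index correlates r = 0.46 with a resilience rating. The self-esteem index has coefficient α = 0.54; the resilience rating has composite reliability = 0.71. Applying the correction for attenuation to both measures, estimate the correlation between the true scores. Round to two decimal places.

0.74

r_true = r_obs / √(r_xx · r_yy) = 0.46 / √(0.54 × 0.71) = 0.46 / √0.3834 = 0.46 / 0.6192 ≈ 0.74.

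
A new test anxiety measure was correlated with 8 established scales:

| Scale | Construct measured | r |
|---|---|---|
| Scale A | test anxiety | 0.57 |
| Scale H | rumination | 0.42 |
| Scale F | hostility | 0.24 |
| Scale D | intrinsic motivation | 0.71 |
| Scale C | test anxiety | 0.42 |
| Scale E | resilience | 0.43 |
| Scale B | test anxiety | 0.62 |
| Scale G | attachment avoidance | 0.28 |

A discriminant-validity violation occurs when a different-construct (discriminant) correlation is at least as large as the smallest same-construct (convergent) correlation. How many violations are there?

Convergent (same construct = test anxiety): Scale A, Scale C, Scale B.
Smallest convergent = 0.42. Discriminant values: 0.42, 0.24, 0.71, 0.43, 0.28; count ≥ 0.42 → 3.

3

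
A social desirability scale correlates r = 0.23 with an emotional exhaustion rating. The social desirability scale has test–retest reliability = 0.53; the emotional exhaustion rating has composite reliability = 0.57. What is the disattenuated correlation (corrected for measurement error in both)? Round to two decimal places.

0.42

r_true = r_obs / √(r_xx · r_yy) = 0.23 / √(0.53 × 0.57) = 0.23 / √0.3021 = 0.23 / 0.5496 ≈ 0.42.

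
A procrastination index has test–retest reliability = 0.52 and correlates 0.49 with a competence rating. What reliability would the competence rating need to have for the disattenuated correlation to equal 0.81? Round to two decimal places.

0.70

r_true = r_obs / √(r_xx · r_yy) ⇒ 0.81 = 0.49 / √(0.52 · r_yy).
√(0.52 · r_yy) = 0.49 / 0.81 = 0.6049; 0.52 · r_yy = 0.3659; r_yy = 0.3659 / 0.52 ≈ 0.70.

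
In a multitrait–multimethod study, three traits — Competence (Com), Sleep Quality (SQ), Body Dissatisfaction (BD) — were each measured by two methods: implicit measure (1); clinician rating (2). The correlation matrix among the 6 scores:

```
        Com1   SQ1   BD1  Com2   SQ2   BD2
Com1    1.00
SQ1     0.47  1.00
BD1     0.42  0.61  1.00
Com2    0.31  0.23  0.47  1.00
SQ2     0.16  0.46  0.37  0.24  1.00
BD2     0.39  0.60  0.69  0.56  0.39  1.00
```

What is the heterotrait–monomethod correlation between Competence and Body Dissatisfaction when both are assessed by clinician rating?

Different traits, same method: r(Com2, BD2) = 0.56.

0.56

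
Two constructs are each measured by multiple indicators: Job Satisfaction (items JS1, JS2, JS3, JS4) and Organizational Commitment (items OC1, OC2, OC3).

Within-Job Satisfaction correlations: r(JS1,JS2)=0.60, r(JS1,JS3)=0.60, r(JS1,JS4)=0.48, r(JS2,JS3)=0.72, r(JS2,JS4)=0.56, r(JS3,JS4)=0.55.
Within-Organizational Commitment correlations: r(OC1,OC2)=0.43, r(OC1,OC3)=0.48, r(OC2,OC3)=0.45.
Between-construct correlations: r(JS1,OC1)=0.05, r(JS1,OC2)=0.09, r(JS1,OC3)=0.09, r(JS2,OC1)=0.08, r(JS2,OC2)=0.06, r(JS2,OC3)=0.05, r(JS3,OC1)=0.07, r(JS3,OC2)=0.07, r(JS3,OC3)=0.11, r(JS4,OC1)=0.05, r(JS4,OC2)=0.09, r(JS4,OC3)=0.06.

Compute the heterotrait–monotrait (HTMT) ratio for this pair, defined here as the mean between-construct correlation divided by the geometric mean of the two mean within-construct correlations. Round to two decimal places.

Between-construct mean = 0.87/12 = 0.0725.
Mean within-JS = 3.51/6 = 0.5850; mean within-OC = 1.36/3 = 0.4533.
Geometric mean = √(0.5850 × 0.4533) = 0.5150.
HTMT = 0.0725 / 0.5150 = 0.14.

0.14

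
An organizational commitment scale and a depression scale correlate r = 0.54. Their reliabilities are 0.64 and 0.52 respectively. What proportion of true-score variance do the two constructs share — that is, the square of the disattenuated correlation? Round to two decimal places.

Disattenuated r = 0.54 / √(0.64 × 0.52) = 0.54 / 0.5769 = 0.9360.
Shared true-score variance = 0.9360² = 0.8761 ≈ 0.88.

0.88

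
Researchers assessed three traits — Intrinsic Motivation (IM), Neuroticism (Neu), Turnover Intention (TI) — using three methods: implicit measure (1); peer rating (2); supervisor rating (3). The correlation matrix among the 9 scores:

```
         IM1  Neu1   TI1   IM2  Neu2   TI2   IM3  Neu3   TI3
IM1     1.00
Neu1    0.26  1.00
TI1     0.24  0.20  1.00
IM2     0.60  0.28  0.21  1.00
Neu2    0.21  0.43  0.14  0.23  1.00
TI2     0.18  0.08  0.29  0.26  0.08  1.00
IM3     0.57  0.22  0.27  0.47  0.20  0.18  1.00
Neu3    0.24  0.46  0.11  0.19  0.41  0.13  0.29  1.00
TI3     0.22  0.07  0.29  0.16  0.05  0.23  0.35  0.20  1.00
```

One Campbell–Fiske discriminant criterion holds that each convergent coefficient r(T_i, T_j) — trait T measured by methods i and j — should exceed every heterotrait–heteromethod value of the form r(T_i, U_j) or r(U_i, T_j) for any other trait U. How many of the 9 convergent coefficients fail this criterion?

0

Convergent coefficients and their comparison sets:
IM (methods 1·2): 0.60 vs {0.21, 0.28, 0.18, 0.21} → pass.
IM (methods 1·3): 0.57 vs {0.24, 0.22, 0.22, 0.27} → pass.
IM (methods 2·3): 0.47 vs {0.19, 0.20, 0.16, 0.18} → pass.
Neu (methods 1·2): 0.43 vs {0.28, 0.21, 0.08, 0.14} → pass.
Neu (methods 1·3): 0.46 vs {0.22, 0.24, 0.07, 0.11} → pass.
Neu (methods 2·3): 0.41 vs {0.20, 0.19, 0.05, 0.13} → pass.
TI (methods 1·2): 0.29 vs {0.21, 0.18, 0.14, 0.08} → pass.
TI (methods 1·3): 0.29 vs {0.27, 0.22, 0.11, 0.07} → pass.
TI (methods 2·3): 0.23 vs {0.18, 0.16, 0.13, 0.05} → pass.
0 of 9 fail.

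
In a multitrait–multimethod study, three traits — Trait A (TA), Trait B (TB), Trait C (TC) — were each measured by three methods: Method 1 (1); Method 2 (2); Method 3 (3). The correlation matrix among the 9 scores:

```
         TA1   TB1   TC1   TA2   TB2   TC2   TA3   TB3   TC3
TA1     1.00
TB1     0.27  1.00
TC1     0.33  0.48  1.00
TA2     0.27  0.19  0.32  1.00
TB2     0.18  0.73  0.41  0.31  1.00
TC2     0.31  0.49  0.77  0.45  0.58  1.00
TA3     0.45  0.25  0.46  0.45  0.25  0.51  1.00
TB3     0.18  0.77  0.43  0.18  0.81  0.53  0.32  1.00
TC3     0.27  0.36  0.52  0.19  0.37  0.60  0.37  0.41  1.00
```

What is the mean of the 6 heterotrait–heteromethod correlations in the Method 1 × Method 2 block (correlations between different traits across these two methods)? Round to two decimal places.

0.32

HTHM values (method 1 × method 2): 0.18, 0.31, 0.19, 0.49, 0.32, 0.41; mean = 1.90/6 = 0.32.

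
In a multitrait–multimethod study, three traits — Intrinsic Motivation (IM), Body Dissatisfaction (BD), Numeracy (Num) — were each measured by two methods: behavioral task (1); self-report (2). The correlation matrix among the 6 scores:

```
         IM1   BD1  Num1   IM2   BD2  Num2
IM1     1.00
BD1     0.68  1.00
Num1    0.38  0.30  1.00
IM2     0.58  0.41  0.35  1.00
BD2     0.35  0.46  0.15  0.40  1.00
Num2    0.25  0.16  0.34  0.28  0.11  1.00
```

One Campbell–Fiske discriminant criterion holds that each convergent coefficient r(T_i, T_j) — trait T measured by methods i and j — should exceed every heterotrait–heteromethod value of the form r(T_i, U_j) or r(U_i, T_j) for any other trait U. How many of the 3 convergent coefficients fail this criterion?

Checking each validity diagonal entry against its comparison values:
IM (methods 1·2): 0.58 vs {0.35, 0.41, 0.25, 0.35} → pass.
BD (methods 1·2): 0.46 vs {0.41, 0.35, 0.16, 0.15} → pass.
Num (methods 1·2): 0.34 vs {0.35, 0.25, 0.15, 0.16} → fail.
1 of 3 fail.

1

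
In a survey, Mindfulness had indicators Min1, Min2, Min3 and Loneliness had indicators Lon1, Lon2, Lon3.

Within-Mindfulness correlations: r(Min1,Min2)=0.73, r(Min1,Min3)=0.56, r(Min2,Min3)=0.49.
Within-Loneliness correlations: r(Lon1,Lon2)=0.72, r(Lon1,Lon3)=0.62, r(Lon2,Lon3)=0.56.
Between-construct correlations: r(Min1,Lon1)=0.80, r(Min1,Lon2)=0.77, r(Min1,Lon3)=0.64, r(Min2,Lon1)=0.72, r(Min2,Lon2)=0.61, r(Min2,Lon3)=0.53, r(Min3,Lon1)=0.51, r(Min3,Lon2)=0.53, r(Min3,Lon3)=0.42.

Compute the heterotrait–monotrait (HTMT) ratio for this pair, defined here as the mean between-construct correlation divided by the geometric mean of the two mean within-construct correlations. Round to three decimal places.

Mean between = 5.53/9 = 0.6144.
Mean within-Min = 1.78/3 = 0.5933; mean within-Lon = 1.90/3 = 0.6333.
Geometric mean = √(0.5933 × 0.6333) = 0.6130.
HTMT = 0.6144 / 0.6130 = 1.002.

1.002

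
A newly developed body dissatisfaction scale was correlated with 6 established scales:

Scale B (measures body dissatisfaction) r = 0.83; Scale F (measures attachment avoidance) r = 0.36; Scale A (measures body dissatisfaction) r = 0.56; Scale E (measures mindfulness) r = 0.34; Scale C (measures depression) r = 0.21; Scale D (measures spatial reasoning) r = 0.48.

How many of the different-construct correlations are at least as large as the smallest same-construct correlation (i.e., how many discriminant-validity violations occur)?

0

Convergent (same construct = body dissatisfaction): Scale B, Scale A.
Smallest convergent = 0.56. Discriminant values: 0.36, 0.34, 0.21, 0.48; count ≥ 0.56 → 0.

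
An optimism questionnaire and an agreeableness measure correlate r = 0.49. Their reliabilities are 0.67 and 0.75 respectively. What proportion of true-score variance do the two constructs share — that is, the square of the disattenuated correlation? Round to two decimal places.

Disattenuated r = 0.49 / √(0.67 × 0.75) = 0.49 / 0.7089 = 0.6912.
Shared true-score variance = 0.6912² = 0.4778 ≈ 0.48.

0.48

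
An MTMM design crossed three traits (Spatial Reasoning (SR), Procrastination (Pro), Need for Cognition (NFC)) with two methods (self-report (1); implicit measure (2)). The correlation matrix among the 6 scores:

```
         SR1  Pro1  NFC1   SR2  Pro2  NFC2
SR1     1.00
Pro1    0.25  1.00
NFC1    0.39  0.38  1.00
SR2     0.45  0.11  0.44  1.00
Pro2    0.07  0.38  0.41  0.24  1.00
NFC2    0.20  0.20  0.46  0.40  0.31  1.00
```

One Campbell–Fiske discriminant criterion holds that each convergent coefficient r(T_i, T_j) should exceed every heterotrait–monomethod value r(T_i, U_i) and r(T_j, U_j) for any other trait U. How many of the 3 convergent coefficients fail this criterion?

Convergent coefficients and their comparison sets:
SR (methods 1·2): 0.45 vs {0.25, 0.24, 0.39, 0.40} → pass.
Pro (methods 1·2): 0.38 vs {0.25, 0.24, 0.38, 0.31} → fail.
NFC (methods 1·2): 0.46 vs {0.39, 0.40, 0.38, 0.31} → pass.
1 of 3 fail.

1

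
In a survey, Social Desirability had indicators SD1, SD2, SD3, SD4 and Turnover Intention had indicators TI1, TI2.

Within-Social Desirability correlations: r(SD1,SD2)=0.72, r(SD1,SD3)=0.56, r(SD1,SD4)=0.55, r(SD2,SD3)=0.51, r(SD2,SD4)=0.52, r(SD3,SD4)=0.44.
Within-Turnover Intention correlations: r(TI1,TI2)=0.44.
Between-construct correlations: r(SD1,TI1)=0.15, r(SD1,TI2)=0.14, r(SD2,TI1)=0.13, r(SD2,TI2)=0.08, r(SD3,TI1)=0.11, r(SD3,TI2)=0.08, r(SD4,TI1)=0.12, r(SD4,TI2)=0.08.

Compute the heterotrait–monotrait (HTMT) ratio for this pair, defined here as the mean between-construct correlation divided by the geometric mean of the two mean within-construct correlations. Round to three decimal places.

Mean between = 0.89/8 = 0.1113.
Mean within-SD = 3.30/6 = 0.5500; mean within-TI = 0.44/1 = 0.4400.
Geometric mean = √(0.5500 × 0.4400) = 0.4919.
HTMT = 0.1113 / 0.4919 = 0.226.

0.226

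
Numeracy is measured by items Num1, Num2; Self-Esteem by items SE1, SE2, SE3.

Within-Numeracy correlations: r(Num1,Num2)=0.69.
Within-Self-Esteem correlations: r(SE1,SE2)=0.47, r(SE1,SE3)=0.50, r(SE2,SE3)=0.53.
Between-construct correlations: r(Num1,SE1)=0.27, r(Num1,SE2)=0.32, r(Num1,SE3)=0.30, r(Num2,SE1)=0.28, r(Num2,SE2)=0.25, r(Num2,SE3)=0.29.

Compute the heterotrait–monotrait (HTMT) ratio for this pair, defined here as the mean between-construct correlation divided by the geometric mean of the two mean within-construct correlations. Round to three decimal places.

0.485

Mean heterotrait r = 1.71/6 = 0.2850.
Mean within-Num = 0.69/1 = 0.6900; mean within-SE = 1.50/3 = 0.5000.
Geometric mean = √(0.6900 × 0.5000) = 0.5874.
HTMT = 0.2850 / 0.5874 = 0.485.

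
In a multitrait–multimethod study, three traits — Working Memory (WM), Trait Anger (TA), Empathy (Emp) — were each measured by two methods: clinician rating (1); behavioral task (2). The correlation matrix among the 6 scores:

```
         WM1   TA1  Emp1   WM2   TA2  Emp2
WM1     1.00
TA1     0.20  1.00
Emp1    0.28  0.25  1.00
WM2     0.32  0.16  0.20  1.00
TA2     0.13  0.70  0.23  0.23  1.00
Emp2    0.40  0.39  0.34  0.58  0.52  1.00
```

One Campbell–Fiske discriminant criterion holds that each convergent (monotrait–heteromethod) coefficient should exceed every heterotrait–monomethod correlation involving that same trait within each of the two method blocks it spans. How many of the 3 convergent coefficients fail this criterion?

2

Checking each validity diagonal entry against its comparison values:
WM (methods 1·2): 0.32 vs {0.20, 0.23, 0.28, 0.58} → fail.
TA (methods 1·2): 0.70 vs {0.20, 0.23, 0.25, 0.52} → pass.
Emp (methods 1·2): 0.34 vs {0.28, 0.58, 0.25, 0.52} → fail.
2 of 3 fail.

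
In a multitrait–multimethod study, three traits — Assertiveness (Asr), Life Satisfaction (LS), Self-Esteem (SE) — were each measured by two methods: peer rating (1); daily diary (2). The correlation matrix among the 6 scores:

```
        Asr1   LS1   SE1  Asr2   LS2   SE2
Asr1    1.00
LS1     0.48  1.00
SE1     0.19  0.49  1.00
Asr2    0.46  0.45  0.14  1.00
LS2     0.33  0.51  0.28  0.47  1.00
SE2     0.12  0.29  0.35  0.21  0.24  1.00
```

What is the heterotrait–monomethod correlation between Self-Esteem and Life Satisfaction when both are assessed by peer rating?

Different traits, same method: r(SE1, LS1) = 0.49.

0.49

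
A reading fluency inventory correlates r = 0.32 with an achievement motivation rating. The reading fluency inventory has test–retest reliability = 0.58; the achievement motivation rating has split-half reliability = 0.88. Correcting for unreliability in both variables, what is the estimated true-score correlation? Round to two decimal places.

0.45

r_true = r_obs / √(r_xx · r_yy) = 0.32 / √(0.58 × 0.88) = 0.32 / √0.5104 = 0.32 / 0.7144 ≈ 0.45.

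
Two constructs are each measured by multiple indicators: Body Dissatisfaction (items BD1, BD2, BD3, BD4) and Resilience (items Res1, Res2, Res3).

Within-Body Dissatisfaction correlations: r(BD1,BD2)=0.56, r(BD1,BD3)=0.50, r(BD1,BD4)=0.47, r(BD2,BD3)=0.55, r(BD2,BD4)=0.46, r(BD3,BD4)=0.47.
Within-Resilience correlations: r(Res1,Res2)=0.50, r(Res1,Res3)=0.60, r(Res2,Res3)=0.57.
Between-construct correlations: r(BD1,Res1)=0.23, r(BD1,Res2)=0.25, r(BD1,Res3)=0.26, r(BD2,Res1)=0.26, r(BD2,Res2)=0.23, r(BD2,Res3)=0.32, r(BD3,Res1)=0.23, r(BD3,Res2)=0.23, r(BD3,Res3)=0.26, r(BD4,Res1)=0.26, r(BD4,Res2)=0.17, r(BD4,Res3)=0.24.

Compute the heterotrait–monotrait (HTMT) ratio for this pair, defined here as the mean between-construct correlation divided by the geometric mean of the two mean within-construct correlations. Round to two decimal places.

0.46

Mean between = 2.94/12 = 0.2450.
Mean within-BD = 3.01/6 = 0.5017; mean within-Res = 1.67/3 = 0.5567.
Geometric mean = √(0.5017 × 0.5567) = 0.5285.
HTMT = 0.2450 / 0.5285 = 0.46.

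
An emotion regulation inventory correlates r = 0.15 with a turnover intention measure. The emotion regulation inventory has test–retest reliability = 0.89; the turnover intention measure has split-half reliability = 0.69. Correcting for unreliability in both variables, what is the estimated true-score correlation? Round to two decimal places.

r_true = r_obs / √(r_xx · r_yy) = 0.15 / √(0.89 × 0.69) = 0.15 / √0.6141 = 0.15 / 0.7836 ≈ 0.19.

0.19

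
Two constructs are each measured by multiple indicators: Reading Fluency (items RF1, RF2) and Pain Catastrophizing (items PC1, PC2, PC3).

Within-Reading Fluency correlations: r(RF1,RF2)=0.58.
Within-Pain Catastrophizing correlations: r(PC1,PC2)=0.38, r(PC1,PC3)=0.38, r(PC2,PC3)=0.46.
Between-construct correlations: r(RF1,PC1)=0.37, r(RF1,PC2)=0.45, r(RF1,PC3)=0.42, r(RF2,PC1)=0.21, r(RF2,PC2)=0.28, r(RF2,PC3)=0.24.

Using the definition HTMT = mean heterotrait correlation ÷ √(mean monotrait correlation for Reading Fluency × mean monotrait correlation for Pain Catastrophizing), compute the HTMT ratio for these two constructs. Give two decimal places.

Between-construct mean = 1.97/6 = 0.3283.
Mean within-RF = 0.58/1 = 0.5800; mean within-PC = 1.22/3 = 0.4067.
Geometric mean = √(0.5800 × 0.4067) = 0.4857.
HTMT = 0.3283 / 0.4857 = 0.68.

0.68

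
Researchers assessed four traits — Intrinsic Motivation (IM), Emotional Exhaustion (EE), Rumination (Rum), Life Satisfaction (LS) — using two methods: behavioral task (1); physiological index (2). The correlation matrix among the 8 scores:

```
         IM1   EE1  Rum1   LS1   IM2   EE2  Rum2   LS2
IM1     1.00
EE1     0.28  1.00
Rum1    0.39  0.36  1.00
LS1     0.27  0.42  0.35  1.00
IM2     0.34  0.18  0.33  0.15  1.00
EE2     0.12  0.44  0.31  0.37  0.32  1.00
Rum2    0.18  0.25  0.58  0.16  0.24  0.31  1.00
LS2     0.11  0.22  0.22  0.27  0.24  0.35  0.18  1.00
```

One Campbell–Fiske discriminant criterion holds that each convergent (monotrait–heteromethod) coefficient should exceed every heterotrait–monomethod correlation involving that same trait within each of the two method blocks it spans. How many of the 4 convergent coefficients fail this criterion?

Each convergent coefficient versus the relevant comparison correlations:
IM (methods 1·2): 0.34 vs {0.28, 0.32, 0.39, 0.24, 0.27, 0.24} → fail.
EE (methods 1·2): 0.44 vs {0.28, 0.32, 0.36, 0.31, 0.42, 0.35} → pass.
Rum (methods 1·2): 0.58 vs {0.39, 0.24, 0.36, 0.31, 0.35, 0.18} → pass.
LS (methods 1·2): 0.27 vs {0.27, 0.24, 0.42, 0.35, 0.35, 0.18} → fail.
2 of 4 fail.

2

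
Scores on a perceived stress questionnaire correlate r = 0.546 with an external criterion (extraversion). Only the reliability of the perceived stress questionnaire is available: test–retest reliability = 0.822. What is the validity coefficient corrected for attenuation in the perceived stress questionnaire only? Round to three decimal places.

Single correction: r_c = r_obs / √r_xx = 0.546 / √0.822 = 0.546 / 0.9066 ≈ 0.602.

0.602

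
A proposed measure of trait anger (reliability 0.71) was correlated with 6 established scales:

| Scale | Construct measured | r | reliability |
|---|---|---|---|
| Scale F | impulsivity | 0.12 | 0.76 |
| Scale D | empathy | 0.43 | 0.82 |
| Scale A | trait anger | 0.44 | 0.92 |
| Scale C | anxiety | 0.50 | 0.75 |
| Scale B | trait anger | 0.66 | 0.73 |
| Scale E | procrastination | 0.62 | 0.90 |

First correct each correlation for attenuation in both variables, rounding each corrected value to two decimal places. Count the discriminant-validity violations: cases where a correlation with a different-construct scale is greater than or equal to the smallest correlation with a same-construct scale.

3

Disattenuated r (r / √(r_scale · r_new)):
  Scale F (disc): 0.12 / √(0.76·0.71) = 0.16
  Scale D (disc): 0.43 / √(0.82·0.71) = 0.56
  Scale A (conv): 0.44 / √(0.92·0.71) = 0.54
  Scale C (disc): 0.50 / √(0.75·0.71) = 0.69
  Scale B (conv): 0.66 / √(0.73·0.71) = 0.92
  Scale E (disc): 0.62 / √(0.90·0.71) = 0.78
Smallest convergent = 0.54. Discriminant values: 0.16, 0.56, 0.69, 0.78; count ≥ 0.54 → 3.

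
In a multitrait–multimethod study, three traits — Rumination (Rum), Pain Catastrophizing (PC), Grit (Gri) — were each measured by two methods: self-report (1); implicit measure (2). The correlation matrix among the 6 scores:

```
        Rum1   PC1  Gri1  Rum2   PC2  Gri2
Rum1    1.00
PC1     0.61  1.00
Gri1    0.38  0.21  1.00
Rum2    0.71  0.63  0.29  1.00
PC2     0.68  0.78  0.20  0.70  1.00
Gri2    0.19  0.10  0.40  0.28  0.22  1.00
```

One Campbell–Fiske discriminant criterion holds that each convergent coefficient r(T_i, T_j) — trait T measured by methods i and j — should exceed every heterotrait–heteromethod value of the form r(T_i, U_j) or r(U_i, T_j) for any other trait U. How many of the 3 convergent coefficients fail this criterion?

0

Checking each validity diagonal entry against its comparison values:
Rum (methods 1·2): 0.71 vs {0.68, 0.63, 0.19, 0.29} → pass.
PC (methods 1·2): 0.78 vs {0.63, 0.68, 0.10, 0.20} → pass.
Gri (methods 1·2): 0.40 vs {0.29, 0.19, 0.20, 0.10} → pass.
0 of 3 fail.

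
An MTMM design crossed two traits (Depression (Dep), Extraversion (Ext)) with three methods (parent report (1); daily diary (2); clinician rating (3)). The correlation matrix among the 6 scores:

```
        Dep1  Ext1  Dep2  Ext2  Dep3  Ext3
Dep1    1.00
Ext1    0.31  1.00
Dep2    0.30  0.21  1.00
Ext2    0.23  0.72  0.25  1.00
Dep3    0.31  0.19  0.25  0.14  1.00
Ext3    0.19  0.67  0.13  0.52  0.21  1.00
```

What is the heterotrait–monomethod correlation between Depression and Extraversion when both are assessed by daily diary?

Different traits, same method: r(Dep2, Ext2) = 0.25.

0.25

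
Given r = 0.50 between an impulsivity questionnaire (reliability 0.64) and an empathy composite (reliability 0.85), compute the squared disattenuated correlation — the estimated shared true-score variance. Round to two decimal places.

0.46

Disattenuated r = 0.50 / √(0.64 × 0.85) = 0.50 / 0.7376 = 0.6779.
Shared true-score variance = 0.6779² = 0.4595 ≈ 0.46.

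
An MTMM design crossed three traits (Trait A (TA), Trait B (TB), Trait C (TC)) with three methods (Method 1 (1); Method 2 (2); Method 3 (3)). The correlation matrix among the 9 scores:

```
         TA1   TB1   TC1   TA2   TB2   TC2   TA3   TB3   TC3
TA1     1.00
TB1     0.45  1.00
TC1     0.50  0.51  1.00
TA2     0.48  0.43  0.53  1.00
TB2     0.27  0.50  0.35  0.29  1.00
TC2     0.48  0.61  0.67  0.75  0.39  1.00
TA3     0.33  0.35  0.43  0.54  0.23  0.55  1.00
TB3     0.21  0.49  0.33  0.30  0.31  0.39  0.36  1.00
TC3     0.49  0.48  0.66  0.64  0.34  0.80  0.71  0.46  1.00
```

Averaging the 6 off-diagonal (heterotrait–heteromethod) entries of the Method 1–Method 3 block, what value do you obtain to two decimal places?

0.38

HTHM values (method 1 × method 3): 0.21, 0.49, 0.35, 0.48, 0.43, 0.33; mean = 2.29/6 = 0.38.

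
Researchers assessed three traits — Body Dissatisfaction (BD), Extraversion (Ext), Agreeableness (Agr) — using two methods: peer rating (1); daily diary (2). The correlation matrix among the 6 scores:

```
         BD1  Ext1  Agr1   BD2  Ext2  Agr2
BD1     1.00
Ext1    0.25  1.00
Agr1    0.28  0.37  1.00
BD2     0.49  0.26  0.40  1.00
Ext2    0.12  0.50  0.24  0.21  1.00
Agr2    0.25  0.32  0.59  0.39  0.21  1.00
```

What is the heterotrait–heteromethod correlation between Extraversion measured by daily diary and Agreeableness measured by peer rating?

Different traits and methods: r(Ext2, Agr1) = 0.24.

0.24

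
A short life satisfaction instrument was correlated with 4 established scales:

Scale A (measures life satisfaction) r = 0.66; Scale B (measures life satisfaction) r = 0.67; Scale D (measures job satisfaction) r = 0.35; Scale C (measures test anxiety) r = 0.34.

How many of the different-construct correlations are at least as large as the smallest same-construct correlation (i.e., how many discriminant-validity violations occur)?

Convergent (same construct = life satisfaction): Scale A, Scale B.
Smallest convergent = 0.66. Discriminant values: 0.35, 0.34; count ≥ 0.66 → 0.

0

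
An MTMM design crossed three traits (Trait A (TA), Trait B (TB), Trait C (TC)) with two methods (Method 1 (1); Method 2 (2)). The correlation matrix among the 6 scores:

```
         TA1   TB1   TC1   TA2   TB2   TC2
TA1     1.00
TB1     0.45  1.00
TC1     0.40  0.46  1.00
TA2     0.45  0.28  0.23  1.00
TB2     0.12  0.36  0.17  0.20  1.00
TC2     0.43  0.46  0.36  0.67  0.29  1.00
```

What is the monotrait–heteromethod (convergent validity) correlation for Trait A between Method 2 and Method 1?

0.45

Same trait (TA), different methods: r(TA2, TA1) = 0.45.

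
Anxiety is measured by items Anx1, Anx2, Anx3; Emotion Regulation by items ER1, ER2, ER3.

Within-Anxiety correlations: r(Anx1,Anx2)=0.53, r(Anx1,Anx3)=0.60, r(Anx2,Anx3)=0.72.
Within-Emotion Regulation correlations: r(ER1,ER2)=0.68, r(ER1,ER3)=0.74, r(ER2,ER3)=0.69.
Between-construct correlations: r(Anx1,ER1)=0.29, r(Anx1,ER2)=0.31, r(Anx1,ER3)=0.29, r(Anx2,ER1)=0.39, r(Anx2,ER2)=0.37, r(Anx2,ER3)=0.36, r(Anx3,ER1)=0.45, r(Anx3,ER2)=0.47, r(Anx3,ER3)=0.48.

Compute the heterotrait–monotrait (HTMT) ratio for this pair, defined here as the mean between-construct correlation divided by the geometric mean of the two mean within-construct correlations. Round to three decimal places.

0.575

Between-construct mean = 3.41/9 = 0.3789.
Mean within-Anx = 1.85/3 = 0.6167; mean within-ER = 2.11/3 = 0.7033.
Geometric mean = √(0.6167 × 0.7033) = 0.6586.
HTMT = 0.3789 / 0.6586 = 0.575.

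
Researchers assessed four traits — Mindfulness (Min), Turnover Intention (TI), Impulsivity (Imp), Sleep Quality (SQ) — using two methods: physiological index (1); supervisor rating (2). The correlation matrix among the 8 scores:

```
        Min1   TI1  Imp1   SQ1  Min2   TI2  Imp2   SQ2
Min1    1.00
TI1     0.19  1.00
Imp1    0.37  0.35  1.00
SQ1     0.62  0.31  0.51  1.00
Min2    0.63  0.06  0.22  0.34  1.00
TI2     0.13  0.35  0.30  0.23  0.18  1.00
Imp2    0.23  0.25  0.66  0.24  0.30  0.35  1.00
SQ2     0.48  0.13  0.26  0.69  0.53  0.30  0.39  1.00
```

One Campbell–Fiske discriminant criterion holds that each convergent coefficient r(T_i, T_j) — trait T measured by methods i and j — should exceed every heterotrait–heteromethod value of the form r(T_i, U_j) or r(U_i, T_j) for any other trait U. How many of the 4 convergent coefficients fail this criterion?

Convergent coefficients and their comparison sets:
Min (methods 1·2): 0.63 vs {0.13, 0.06, 0.23, 0.22, 0.48, 0.34} → pass.
TI (methods 1·2): 0.35 vs {0.06, 0.13, 0.25, 0.30, 0.13, 0.23} → pass.
Imp (methods 1·2): 0.66 vs {0.22, 0.23, 0.30, 0.25, 0.26, 0.24} → pass.
SQ (methods 1·2): 0.69 vs {0.34, 0.48, 0.23, 0.13, 0.24, 0.26} → pass.
0 of 4 fail.

0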